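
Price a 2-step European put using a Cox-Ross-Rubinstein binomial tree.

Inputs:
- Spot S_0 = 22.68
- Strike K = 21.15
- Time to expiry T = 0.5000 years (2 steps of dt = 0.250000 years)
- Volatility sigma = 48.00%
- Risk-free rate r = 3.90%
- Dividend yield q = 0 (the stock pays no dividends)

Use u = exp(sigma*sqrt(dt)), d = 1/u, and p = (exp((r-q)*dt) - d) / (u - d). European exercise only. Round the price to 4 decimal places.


dt = T/N = 0.250000
u = exp(sigma*sqrt(dt)) = 1.271249; d = 1/u = 0.786628
p = (exp((r-q)*dt) - d) / (u - d) = 0.460504
Discount per step: exp(-r*dt) = 0.990297
Stock lattice S(k, i) with i counting down-moves:
  k=0: S(0,0) = 22.6800
  k=1: S(1,0) = 28.8319; S(1,1) = 17.8407
  k=2: S(2,0) = 36.6526; S(2,1) = 22.6800; S(2,2) = 14.0340
Terminal payoffs V(N, i) = max(K - S_T, 0):
  V(2,0) = 0.000000; V(2,1) = 0.000000; V(2,2) = 7.115993
Backward induction: V(k, i) = exp(-r*dt) * [p * V(k+1, i) + (1-p) * V(k+1, i+1)].
  V(1,0) = exp(-r*dt) * [p*0.000000 + (1-p)*0.000000] = 0.000000
  V(1,1) = exp(-r*dt) * [p*0.000000 + (1-p)*7.115993] = 3.801804
  V(0,0) = exp(-r*dt) * [p*0.000000 + (1-p)*3.801804] = 2.031159

Answer: Price = V(0,0) = 2.0312


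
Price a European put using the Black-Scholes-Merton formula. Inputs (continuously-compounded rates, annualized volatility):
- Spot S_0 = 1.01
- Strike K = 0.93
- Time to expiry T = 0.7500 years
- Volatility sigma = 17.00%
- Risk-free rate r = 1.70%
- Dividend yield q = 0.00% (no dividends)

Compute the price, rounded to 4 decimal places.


d1 = (ln(S/K) + (r - q + 0.5*sigma^2) * T) / (sigma * sqrt(T)) = 0.72072688
d2 = d1 - sigma * sqrt(T) = 0.57350256
exp(-rT) = 0.98733094; exp(-qT) = 1.00000000
P = K * exp(-rT) * N(-d2) - S_0 * exp(-qT) * N(-d1)
N(-d1) = 0.23553879; N(-d2) = 0.28315223
P = 0.9300 * 0.98733094 * 0.28315223 - 1.0100 * 1.00000000 * 0.23553879 = 0.0221

Answer: Price = 0.0221


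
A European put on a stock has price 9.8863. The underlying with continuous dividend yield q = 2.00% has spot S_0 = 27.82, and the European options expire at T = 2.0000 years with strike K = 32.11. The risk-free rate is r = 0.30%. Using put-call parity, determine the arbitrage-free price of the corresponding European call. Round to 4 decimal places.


Answer: Call price = 4.6975

Derivation:
Put-call parity: C - P = S_0 * exp(-qT) - K * exp(-rT).
S_0 * exp(-qT) = 27.8200 * 0.96078944 = 26.72916220
K * exp(-rT) = 32.1100 * 0.99401796 = 31.91791683
C = P + S*exp(-qT) - K*exp(-rT)
C = 9.8863 + 26.72916220 - 31.91791683 = 4.6975


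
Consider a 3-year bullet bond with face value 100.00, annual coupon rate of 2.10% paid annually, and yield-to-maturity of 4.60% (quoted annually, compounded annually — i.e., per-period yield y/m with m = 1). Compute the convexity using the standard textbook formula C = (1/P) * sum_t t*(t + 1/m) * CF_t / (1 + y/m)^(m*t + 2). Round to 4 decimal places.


Coupon per period c = face * coupon_rate / m = 2.100000
Periods per year m = 1; per-period yield y/m = 0.046000
Number of cashflows N = 3
Cashflows (t years, CF_t, discount factor 1/(1+y/m)^(m*t), PV):
  t = 1.0000: CF_t = 2.100000, DF = 0.956023, PV = 2.007648
  t = 2.0000: CF_t = 2.100000, DF = 0.913980, PV = 1.919358
  t = 3.0000: CF_t = 102.100000, DF = 0.873786, PV = 89.213523
Price P = sum_t PV_t = 93.140529
Convexity numerator sum_t t*(t + 1/m) * CF_t / (1+y/m)^(m*t + 2):
  t = 1.0000: term = 3.669900
  t = 2.0000: term = 10.525526
  t = 3.0000: term = 978.472367
Convexity = (1/P) * sum = 992.667793 / 93.140529 = 10.657743

Answer: Convexity = 10.6577


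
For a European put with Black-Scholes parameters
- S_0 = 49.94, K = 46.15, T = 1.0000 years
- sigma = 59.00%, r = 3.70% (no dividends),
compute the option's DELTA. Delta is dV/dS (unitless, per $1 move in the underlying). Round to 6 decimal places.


Answer: Delta = -0.311542

Derivation:
d1 = 0.4914835998; d2 = -0.0985164002
phi(d1) = 0.3535548660; exp(-qT) = 1.0000000000; exp(-rT) = 0.9636761353
N(-d1) = 0.3115422244
Delta = -exp(-qT) * N(-d1) = -1.0000000000 * 0.3115422244 = -0.311542


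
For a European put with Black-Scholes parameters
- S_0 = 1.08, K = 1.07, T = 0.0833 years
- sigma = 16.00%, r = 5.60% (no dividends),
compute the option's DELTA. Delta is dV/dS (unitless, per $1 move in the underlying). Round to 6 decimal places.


d1 = 0.3255484810; d2 = 0.2793696980
phi(d1) = 0.3783523253; exp(-qT) = 1.0000000000; exp(-rT) = 0.9953460633
N(-d1) = 0.3723829983
Delta = -exp(-qT) * N(-d1) = -1.0000000000 * 0.3723829983 = -0.372383

Answer: Delta = -0.372383


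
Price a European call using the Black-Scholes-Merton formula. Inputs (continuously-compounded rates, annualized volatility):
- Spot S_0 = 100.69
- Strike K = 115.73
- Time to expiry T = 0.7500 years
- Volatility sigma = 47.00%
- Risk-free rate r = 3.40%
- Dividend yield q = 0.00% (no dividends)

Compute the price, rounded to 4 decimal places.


Answer: Price = 11.8102

Derivation:
d1 = (ln(S/K) + (r - q + 0.5*sigma^2) * T) / (sigma * sqrt(T)) = -0.07585621
d2 = d1 - sigma * sqrt(T) = -0.48288815
exp(-rT) = 0.97482238; exp(-qT) = 1.00000000
C = S_0 * exp(-qT) * N(d1) - K * exp(-rT) * N(d2)
N(d1) = 0.46976675; N(d2) = 0.31458758
C = 100.6900 * 1.00000000 * 0.46976675 - 115.7300 * 0.97482238 * 0.31458758 = 11.8102


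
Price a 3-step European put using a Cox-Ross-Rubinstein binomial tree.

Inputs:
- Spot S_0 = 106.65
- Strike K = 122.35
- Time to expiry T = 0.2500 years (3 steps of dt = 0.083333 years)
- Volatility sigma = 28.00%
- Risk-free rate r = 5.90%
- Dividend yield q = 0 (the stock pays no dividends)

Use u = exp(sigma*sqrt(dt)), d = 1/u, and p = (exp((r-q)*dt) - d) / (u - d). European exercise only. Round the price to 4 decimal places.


dt = T/N = 0.083333
u = exp(sigma*sqrt(dt)) = 1.084186; d = 1/u = 0.922351
p = (exp((r-q)*dt) - d) / (u - d) = 0.510259
Discount per step: exp(-r*dt) = 0.995095
Stock lattice S(k, i) with i counting down-moves:
  k=0: S(0,0) = 106.6500
  k=1: S(1,0) = 115.6284; S(1,1) = 98.3688
  k=2: S(2,0) = 125.3626; S(2,1) = 106.6500; S(2,2) = 90.7306
  k=3: S(3,0) = 135.9163; S(3,1) = 115.6284; S(3,2) = 98.3688; S(3,3) = 83.6855
Terminal payoffs V(N, i) = max(K - S_T, 0):
  V(3,0) = 0.000000; V(3,1) = 6.721614; V(3,2) = 23.981227; V(3,3) = 38.664533
Backward induction: V(k, i) = exp(-r*dt) * [p * V(k+1, i) + (1-p) * V(k+1, i+1)].
  V(2,0) = exp(-r*dt) * [p*0.000000 + (1-p)*6.721614] = 3.275702
  V(2,1) = exp(-r*dt) * [p*6.721614 + (1-p)*23.981227] = 15.099922
  V(2,2) = exp(-r*dt) * [p*23.981227 + (1-p)*38.664533] = 31.019350
  V(1,0) = exp(-r*dt) * [p*3.275702 + (1-p)*15.099922] = 9.022035
  V(1,1) = exp(-r*dt) * [p*15.099922 + (1-p)*31.019350] = 22.784014
  V(0,0) = exp(-r*dt) * [p*9.022035 + (1-p)*22.784014] = 15.684529

Answer: Price = V(0,0) = 15.6845


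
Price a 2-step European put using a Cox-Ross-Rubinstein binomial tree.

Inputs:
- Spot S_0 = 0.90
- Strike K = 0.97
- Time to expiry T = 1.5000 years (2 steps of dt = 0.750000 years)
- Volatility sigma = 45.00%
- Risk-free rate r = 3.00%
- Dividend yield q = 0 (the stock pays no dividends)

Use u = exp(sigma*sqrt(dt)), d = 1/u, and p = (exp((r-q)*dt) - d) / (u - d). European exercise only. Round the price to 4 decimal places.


dt = T/N = 0.750000
u = exp(sigma*sqrt(dt)) = 1.476555; d = 1/u = 0.677252
p = (exp((r-q)*dt) - d) / (u - d) = 0.432255
Discount per step: exp(-r*dt) = 0.977751
Stock lattice S(k, i) with i counting down-moves:
  k=0: S(0,0) = 0.9000
  k=1: S(1,0) = 1.3289; S(1,1) = 0.6095
  k=2: S(2,0) = 1.9622; S(2,1) = 0.9000; S(2,2) = 0.4128
Terminal payoffs V(N, i) = max(K - S_T, 0):
  V(2,0) = 0.000000; V(2,1) = 0.070000; V(2,2) = 0.557196
Backward induction: V(k, i) = exp(-r*dt) * [p * V(k+1, i) + (1-p) * V(k+1, i+1)].
  V(1,0) = exp(-r*dt) * [p*0.000000 + (1-p)*0.070000] = 0.038858
  V(1,1) = exp(-r*dt) * [p*0.070000 + (1-p)*0.557196] = 0.338892
  V(0,0) = exp(-r*dt) * [p*0.038858 + (1-p)*0.338892] = 0.204546

Answer: Price = V(0,0) = 0.2045


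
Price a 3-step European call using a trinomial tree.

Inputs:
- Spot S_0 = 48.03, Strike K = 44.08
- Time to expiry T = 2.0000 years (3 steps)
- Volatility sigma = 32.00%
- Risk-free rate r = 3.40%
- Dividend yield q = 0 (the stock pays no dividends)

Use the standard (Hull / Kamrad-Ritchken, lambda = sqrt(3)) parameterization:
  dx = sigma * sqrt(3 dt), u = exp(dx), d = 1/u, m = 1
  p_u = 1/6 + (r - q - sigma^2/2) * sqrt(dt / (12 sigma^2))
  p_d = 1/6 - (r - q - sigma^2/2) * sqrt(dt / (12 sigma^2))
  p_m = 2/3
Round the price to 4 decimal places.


dt = T/N = 0.666667; dx = sigma*sqrt(3*dt) = 0.452548
u = exp(dx) = 1.572314; d = 1/u = 0.636005
p_u = 0.153998, p_m = 0.666667, p_d = 0.179336
Discount per step: exp(-r*dt) = 0.977588
Stock lattice S(k, j) with j the centered position index:
  k=0: S(0,+0) = 48.0300
  k=1: S(1,-1) = 30.5473; S(1,+0) = 48.0300; S(1,+1) = 75.5182
  k=2: S(2,-2) = 19.4283; S(2,-1) = 30.5473; S(2,+0) = 48.0300; S(2,+1) = 75.5182; S(2,+2) = 118.7384
  k=3: S(3,-3) = 12.3565; S(3,-2) = 19.4283; S(3,-1) = 30.5473; S(3,+0) = 48.0300; S(3,+1) = 75.5182; S(3,+2) = 118.7384; S(3,+3) = 186.6940
Terminal payoffs V(N, j) = max(S_T - K, 0):
  V(3,-3) = 0.000000; V(3,-2) = 0.000000; V(3,-1) = 0.000000; V(3,+0) = 3.950000; V(3,+1) = 31.438235; V(3,+2) = 74.658369; V(3,+3) = 142.613986
Backward induction: V(k, j) = exp(-r*dt) * [p_u * V(k+1, j+1) + p_m * V(k+1, j) + p_d * V(k+1, j-1)]
  V(2,-2) = exp(-r*dt) * [p_u*0.000000 + p_m*0.000000 + p_d*0.000000] = 0.000000
  V(2,-1) = exp(-r*dt) * [p_u*3.950000 + p_m*0.000000 + p_d*0.000000] = 0.594658
  V(2,+0) = exp(-r*dt) * [p_u*31.438235 + p_m*3.950000 + p_d*0.000000] = 7.307226
  V(2,+1) = exp(-r*dt) * [p_u*74.658369 + p_m*31.438235 + p_d*3.950000] = 32.421143
  V(2,+2) = exp(-r*dt) * [p_u*142.613986 + p_m*74.658369 + p_d*31.438235] = 75.638415
  V(1,-1) = exp(-r*dt) * [p_u*7.307226 + p_m*0.594658 + p_d*0.000000] = 1.487630
  V(1,+0) = exp(-r*dt) * [p_u*32.421143 + p_m*7.307226 + p_d*0.594658] = 9.747443
  V(1,+1) = exp(-r*dt) * [p_u*75.638415 + p_m*32.421143 + p_d*7.307226] = 33.797849
  V(0,+0) = exp(-r*dt) * [p_u*33.797849 + p_m*9.747443 + p_d*1.487630] = 11.701605

Answer: Price = V(0,0) = 11.7016


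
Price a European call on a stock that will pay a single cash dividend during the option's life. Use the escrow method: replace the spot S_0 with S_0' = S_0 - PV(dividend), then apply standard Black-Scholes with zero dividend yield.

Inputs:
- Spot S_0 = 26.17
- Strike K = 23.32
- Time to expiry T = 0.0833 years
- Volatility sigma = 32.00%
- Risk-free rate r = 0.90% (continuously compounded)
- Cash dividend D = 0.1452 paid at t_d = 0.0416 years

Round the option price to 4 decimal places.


Answer: Price = 2.8508

Derivation:
PV(D) = D * exp(-r * t_d) = 0.1452 * 0.99962567 = 0.14514565
S_0' = S_0 - PV(D) = 26.1700 - 0.14514565 = 26.02485435
d1 = (ln(S_0'/K) + (r + sigma^2/2)*T) / (sigma*sqrt(T)) = 1.24251127
d2 = d1 - sigma*sqrt(T) = 1.15015370
exp(-rT) = 0.99925058
N(d1) = 0.89297601; N(d2) = 0.87495971
C = S_0' * N(d1) - K * exp(-rT) * N(d2) = 26.02485435 * 0.89297601 - 23.3200 * 0.99925058 * 0.87495971 = 2.8508


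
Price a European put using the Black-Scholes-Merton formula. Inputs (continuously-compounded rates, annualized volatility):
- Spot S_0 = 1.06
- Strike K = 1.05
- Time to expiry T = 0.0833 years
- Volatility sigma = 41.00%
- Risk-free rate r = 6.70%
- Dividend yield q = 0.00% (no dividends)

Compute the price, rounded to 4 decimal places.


Answer: Price = 0.0421

Derivation:
d1 = (ln(S/K) + (r - q + 0.5*sigma^2) * T) / (sigma * sqrt(T)) = 0.18643307
d2 = d1 - sigma * sqrt(T) = 0.06809994
exp(-rT) = 0.99443445; exp(-qT) = 1.00000000
P = K * exp(-rT) * N(-d2) - S_0 * exp(-qT) * N(-d1)
N(-d1) = 0.42605258; N(-d2) = 0.47285304
P = 1.0500 * 0.99443445 * 0.47285304 - 1.0600 * 1.00000000 * 0.42605258 = 0.0421


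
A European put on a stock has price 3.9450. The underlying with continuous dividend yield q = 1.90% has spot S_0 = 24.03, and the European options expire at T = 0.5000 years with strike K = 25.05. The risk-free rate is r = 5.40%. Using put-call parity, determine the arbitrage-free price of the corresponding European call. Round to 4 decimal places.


Answer: Call price = 3.3651

Derivation:
Put-call parity: C - P = S_0 * exp(-qT) - K * exp(-rT).
S_0 * exp(-qT) = 24.0300 * 0.99054498 = 23.80279593
K * exp(-rT) = 25.0500 * 0.97336124 = 24.38269910
C = P + S*exp(-qT) - K*exp(-rT)
C = 3.9450 + 23.80279593 - 24.38269910 = 3.3651


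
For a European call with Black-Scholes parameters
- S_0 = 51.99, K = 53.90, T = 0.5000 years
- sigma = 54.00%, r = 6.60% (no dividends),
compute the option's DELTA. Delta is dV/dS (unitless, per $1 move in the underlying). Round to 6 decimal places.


Answer: Delta = 0.572544

Derivation:
d1 = 0.1828549707; d2 = -0.1989826911
phi(d1) = 0.3923282162; exp(-qT) = 1.0000000000; exp(-rT) = 0.9675385596
N(d1) = 0.5725440924
Delta = exp(-qT) * N(d1) = 1.0000000000 * 0.5725440924 = 0.572544


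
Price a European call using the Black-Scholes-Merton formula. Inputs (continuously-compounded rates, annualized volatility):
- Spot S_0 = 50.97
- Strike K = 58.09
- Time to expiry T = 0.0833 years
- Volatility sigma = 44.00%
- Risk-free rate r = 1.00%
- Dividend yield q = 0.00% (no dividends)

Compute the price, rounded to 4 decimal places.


d1 = (ln(S/K) + (r - q + 0.5*sigma^2) * T) / (sigma * sqrt(T)) = -0.95958958
d2 = d1 - sigma * sqrt(T) = -1.08658124
exp(-rT) = 0.99916735; exp(-qT) = 1.00000000
C = S_0 * exp(-qT) * N(d1) - K * exp(-rT) * N(d2)
N(d1) = 0.16863091; N(d2) = 0.13861096
C = 50.9700 * 1.00000000 * 0.16863091 - 58.0900 * 0.99916735 * 0.13861096 = 0.5499

Answer: Price = 0.5499


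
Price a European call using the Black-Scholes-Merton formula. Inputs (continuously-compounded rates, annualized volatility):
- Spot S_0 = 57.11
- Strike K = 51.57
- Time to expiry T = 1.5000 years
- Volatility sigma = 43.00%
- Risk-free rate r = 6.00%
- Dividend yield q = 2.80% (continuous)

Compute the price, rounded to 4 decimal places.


d1 = (ln(S/K) + (r - q + 0.5*sigma^2) * T) / (sigma * sqrt(T)) = 0.54821883
d2 = d1 - sigma * sqrt(T) = 0.02157853
exp(-rT) = 0.91393119; exp(-qT) = 0.95886978
C = S_0 * exp(-qT) * N(d1) - K * exp(-rT) * N(d2)
N(d1) = 0.70822917; N(d2) = 0.50860792
C = 57.1100 * 0.95886978 * 0.70822917 - 51.5700 * 0.91393119 * 0.50860792 = 14.8120

Answer: Price = 14.8120


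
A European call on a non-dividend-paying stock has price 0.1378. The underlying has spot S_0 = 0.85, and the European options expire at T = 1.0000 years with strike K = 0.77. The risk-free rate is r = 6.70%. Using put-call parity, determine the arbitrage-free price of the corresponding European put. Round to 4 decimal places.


Answer: Put price = 0.0079

Derivation:
Put-call parity: C - P = S_0 * exp(-qT) - K * exp(-rT).
S_0 * exp(-qT) = 0.8500 * 1.00000000 = 0.85000000
K * exp(-rT) = 0.7700 * 0.93519520 = 0.72010031
P = C - S*exp(-qT) + K*exp(-rT)
P = 0.1378 - 0.85000000 + 0.72010031 = 0.0079


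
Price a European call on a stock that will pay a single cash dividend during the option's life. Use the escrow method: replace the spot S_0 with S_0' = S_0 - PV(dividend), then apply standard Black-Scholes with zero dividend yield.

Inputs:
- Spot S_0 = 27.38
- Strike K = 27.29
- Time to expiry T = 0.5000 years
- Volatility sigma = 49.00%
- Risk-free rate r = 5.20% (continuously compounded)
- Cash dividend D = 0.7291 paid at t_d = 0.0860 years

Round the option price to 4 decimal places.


PV(D) = D * exp(-r * t_d) = 0.7291 * 0.99553798 = 0.72584674
S_0' = S_0 - PV(D) = 27.3800 - 0.72584674 = 26.65415326
d1 = (ln(S_0'/K) + (r + sigma^2/2)*T) / (sigma*sqrt(T)) = 0.18023906
d2 = d1 - sigma*sqrt(T) = -0.16624326
exp(-rT) = 0.97433509
N(d1) = 0.57151755; N(d2) = 0.43398276
C = S_0' * N(d1) - K * exp(-rT) * N(d2) = 26.65415326 * 0.57151755 - 27.2900 * 0.97433509 * 0.43398276 = 3.6939

Answer: Price = 3.6939


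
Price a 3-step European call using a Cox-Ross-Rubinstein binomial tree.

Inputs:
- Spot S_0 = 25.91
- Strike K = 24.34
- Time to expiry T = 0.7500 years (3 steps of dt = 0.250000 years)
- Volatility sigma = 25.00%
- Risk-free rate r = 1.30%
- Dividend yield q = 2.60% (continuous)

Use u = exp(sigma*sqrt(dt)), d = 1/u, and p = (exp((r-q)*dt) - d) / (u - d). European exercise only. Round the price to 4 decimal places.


Answer: Price = V(0,0) = 2.9394

Derivation:
dt = T/N = 0.250000
u = exp(sigma*sqrt(dt)) = 1.133148; d = 1/u = 0.882497
p = (exp((r-q)*dt) - d) / (u - d) = 0.455845
Discount per step: exp(-r*dt) = 0.996755
Stock lattice S(k, i) with i counting down-moves:
  k=0: S(0,0) = 25.9100
  k=1: S(1,0) = 29.3599; S(1,1) = 22.8655
  k=2: S(2,0) = 33.2691; S(2,1) = 25.9100; S(2,2) = 20.1787
  k=3: S(3,0) = 37.6988; S(3,1) = 29.3599; S(3,2) = 22.8655; S(3,3) = 17.8077
Terminal payoffs V(N, i) = max(S_T - K, 0):
  V(3,0) = 13.358828; V(3,1) = 5.019876; V(3,2) = 0.000000; V(3,3) = 0.000000
Backward induction: V(k, i) = exp(-r*dt) * [p * V(k+1, i) + (1-p) * V(k+1, i+1)].
  V(2,0) = exp(-r*dt) * [p*13.358828 + (1-p)*5.019876] = 8.792527
  V(2,1) = exp(-r*dt) * [p*5.019876 + (1-p)*0.000000] = 2.280863
  V(2,2) = exp(-r*dt) * [p*0.000000 + (1-p)*0.000000] = 0.000000
  V(1,0) = exp(-r*dt) * [p*8.792527 + (1-p)*2.280863] = 5.232144
  V(1,1) = exp(-r*dt) * [p*2.280863 + (1-p)*0.000000] = 1.036347
  V(0,0) = exp(-r*dt) * [p*5.232144 + (1-p)*1.036347] = 2.939413


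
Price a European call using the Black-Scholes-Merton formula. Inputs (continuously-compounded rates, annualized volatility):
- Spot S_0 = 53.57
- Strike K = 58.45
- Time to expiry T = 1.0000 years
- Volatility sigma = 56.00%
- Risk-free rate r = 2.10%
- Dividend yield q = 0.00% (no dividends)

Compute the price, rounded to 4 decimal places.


Answer: Price = 10.4678

Derivation:
d1 = (ln(S/K) + (r - q + 0.5*sigma^2) * T) / (sigma * sqrt(T)) = 0.16181700
d2 = d1 - sigma * sqrt(T) = -0.39818300
exp(-rT) = 0.97921896; exp(-qT) = 1.00000000
C = S_0 * exp(-qT) * N(d1) - K * exp(-rT) * N(d2)
N(d1) = 0.56427502; N(d2) = 0.34524765
C = 53.5700 * 1.00000000 * 0.56427502 - 58.4500 * 0.97921896 * 0.34524765 = 10.4678


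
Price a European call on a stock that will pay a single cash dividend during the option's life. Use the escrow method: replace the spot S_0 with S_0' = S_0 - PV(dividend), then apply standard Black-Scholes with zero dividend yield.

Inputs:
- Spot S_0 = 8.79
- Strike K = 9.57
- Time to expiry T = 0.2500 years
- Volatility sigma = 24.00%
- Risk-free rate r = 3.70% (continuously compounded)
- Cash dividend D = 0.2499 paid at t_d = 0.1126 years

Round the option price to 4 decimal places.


Answer: Price = 0.1143

Derivation:
PV(D) = D * exp(-r * t_d) = 0.2499 * 0.99584247 = 0.24886103
S_0' = S_0 - PV(D) = 8.7900 - 0.24886103 = 8.54113897
d1 = (ln(S_0'/K) + (r + sigma^2/2)*T) / (sigma*sqrt(T)) = -0.81074032
d2 = d1 - sigma*sqrt(T) = -0.93074032
exp(-rT) = 0.99079265
N(d1) = 0.20875741; N(d2) = 0.17599395
C = S_0' * N(d1) - K * exp(-rT) * N(d2) = 8.54113897 * 0.20875741 - 9.5700 * 0.99079265 * 0.17599395 = 0.1143


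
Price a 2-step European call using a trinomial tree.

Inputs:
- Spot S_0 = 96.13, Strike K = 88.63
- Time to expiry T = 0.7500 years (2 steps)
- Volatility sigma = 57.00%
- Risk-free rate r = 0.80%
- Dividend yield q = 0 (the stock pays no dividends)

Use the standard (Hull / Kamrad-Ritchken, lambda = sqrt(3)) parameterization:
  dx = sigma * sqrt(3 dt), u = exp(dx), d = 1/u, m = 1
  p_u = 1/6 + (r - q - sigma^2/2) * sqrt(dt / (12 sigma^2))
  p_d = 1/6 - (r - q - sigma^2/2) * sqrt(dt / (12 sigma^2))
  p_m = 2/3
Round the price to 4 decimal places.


Answer: Price = V(0,0) = 20.7138

Derivation:
dt = T/N = 0.375000; dx = sigma*sqrt(3*dt) = 0.604576
u = exp(dx) = 1.830476; d = 1/u = 0.546306
p_u = 0.118766, p_m = 0.666667, p_d = 0.214567
Discount per step: exp(-r*dt) = 0.997004
Stock lattice S(k, j) with j the centered position index:
  k=0: S(0,+0) = 96.1300
  k=1: S(1,-1) = 52.5164; S(1,+0) = 96.1300; S(1,+1) = 175.9637
  k=2: S(2,-2) = 28.6900; S(2,-1) = 52.5164; S(2,+0) = 96.1300; S(2,+1) = 175.9637; S(2,+2) = 322.0974
Terminal payoffs V(N, j) = max(S_T - K, 0):
  V(2,-2) = 0.000000; V(2,-1) = 0.000000; V(2,+0) = 7.500000; V(2,+1) = 87.333703; V(2,+2) = 233.467417
Backward induction: V(k, j) = exp(-r*dt) * [p_u * V(k+1, j+1) + p_m * V(k+1, j) + p_d * V(k+1, j-1)]
  V(1,-1) = exp(-r*dt) * [p_u*7.500000 + p_m*0.000000 + p_d*0.000000] = 0.888080
  V(1,+0) = exp(-r*dt) * [p_u*87.333703 + p_m*7.500000 + p_d*0.000000] = 15.326260
  V(1,+1) = exp(-r*dt) * [p_u*233.467417 + p_m*87.333703 + p_d*7.500000] = 87.297516
  V(0,+0) = exp(-r*dt) * [p_u*87.297516 + p_m*15.326260 + p_d*0.888080] = 20.713835


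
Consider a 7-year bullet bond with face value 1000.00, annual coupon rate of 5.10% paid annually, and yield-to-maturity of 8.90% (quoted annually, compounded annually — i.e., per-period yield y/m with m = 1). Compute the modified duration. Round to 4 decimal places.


Coupon per period c = face * coupon_rate / m = 51.000000
Periods per year m = 1; per-period yield y/m = 0.089000
Number of cashflows N = 7
Cashflows (t years, CF_t, discount factor 1/(1+y/m)^(m*t), PV):
  t = 1.0000: CF_t = 51.000000, DF = 0.918274, PV = 46.831956
  t = 2.0000: CF_t = 51.000000, DF = 0.843226, PV = 43.004551
  t = 3.0000: CF_t = 51.000000, DF = 0.774313, PV = 39.489946
  t = 4.0000: CF_t = 51.000000, DF = 0.711031, PV = 36.262576
  t = 5.0000: CF_t = 51.000000, DF = 0.652921, PV = 33.298968
  t = 6.0000: CF_t = 51.000000, DF = 0.599560, PV = 30.577565
  t = 7.0000: CF_t = 1051.000000, DF = 0.550560, PV = 578.638808
Price P = sum_t PV_t = 808.104371
First compute Macaulay numerator sum_t t * PV_t:
  t * PV_t at t = 1.0000: 46.831956
  t * PV_t at t = 2.0000: 86.009102
  t * PV_t at t = 3.0000: 118.469837
  t * PV_t at t = 4.0000: 145.050306
  t * PV_t at t = 5.0000: 166.494841
  t * PV_t at t = 6.0000: 183.465390
  t * PV_t at t = 7.0000: 4050.471659
Macaulay duration D = 4796.793090 / 808.104371 = 5.935858
Modified duration = D / (1 + y/m) = 5.935858 / (1 + 0.089000) = 5.450742

Answer: Modified duration = 5.4507


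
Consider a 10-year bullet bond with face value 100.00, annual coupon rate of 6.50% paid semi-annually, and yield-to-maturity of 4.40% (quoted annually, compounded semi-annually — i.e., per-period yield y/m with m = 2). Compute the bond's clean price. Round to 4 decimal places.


Answer: Price = 116.8422

Derivation:
Coupon per period c = face * coupon_rate / m = 3.250000
Periods per year m = 2; per-period yield y/m = 0.022000
Number of cashflows N = 20
Cashflows (t years, CF_t, discount factor 1/(1+y/m)^(m*t), PV):
  t = 0.5000: CF_t = 3.250000, DF = 0.978474, PV = 3.180039
  t = 1.0000: CF_t = 3.250000, DF = 0.957411, PV = 3.111584
  t = 1.5000: CF_t = 3.250000, DF = 0.936801, PV = 3.044603
  t = 2.0000: CF_t = 3.250000, DF = 0.916635, PV = 2.979064
  t = 2.5000: CF_t = 3.250000, DF = 0.896903, PV = 2.914935
  t = 3.0000: CF_t = 3.250000, DF = 0.877596, PV = 2.852187
  t = 3.5000: CF_t = 3.250000, DF = 0.858704, PV = 2.790790
  t = 4.0000: CF_t = 3.250000, DF = 0.840220, PV = 2.730714
  t = 4.5000: CF_t = 3.250000, DF = 0.822133, PV = 2.671931
  t = 5.0000: CF_t = 3.250000, DF = 0.804435, PV = 2.614414
  t = 5.5000: CF_t = 3.250000, DF = 0.787119, PV = 2.558135
  t = 6.0000: CF_t = 3.250000, DF = 0.770175, PV = 2.503068
  t = 6.5000: CF_t = 3.250000, DF = 0.753596, PV = 2.449186
  t = 7.0000: CF_t = 3.250000, DF = 0.737373, PV = 2.396464
  t = 7.5000: CF_t = 3.250000, DF = 0.721500, PV = 2.344876
  t = 8.0000: CF_t = 3.250000, DF = 0.705969, PV = 2.294399
  t = 8.5000: CF_t = 3.250000, DF = 0.690772, PV = 2.245009
  t = 9.0000: CF_t = 3.250000, DF = 0.675902, PV = 2.196682
  t = 9.5000: CF_t = 3.250000, DF = 0.661352, PV = 2.149396
  t = 10.0000: CF_t = 103.250000, DF = 0.647116, PV = 66.814719
Price P = sum_t PV_t = 116.842195


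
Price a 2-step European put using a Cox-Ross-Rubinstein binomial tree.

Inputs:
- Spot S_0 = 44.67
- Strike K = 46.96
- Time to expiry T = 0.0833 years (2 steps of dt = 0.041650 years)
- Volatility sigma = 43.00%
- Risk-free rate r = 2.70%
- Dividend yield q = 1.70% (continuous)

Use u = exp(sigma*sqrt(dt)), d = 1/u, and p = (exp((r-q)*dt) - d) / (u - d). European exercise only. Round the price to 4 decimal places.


dt = T/N = 0.041650
u = exp(sigma*sqrt(dt)) = 1.091722; d = 1/u = 0.915985
p = (exp((r-q)*dt) - d) / (u - d) = 0.480446
Discount per step: exp(-r*dt) = 0.998876
Stock lattice S(k, i) with i counting down-moves:
  k=0: S(0,0) = 44.6700
  k=1: S(1,0) = 48.7672; S(1,1) = 40.9170
  k=2: S(2,0) = 53.2402; S(2,1) = 44.6700; S(2,2) = 37.4794
Terminal payoffs V(N, i) = max(K - S_T, 0):
  V(2,0) = 0.000000; V(2,1) = 2.290000; V(2,2) = 9.480636
Backward induction: V(k, i) = exp(-r*dt) * [p * V(k+1, i) + (1-p) * V(k+1, i+1)].
  V(1,0) = exp(-r*dt) * [p*0.000000 + (1-p)*2.290000] = 1.188442
  V(1,1) = exp(-r*dt) * [p*2.290000 + (1-p)*9.480636] = 6.019154
  V(0,0) = exp(-r*dt) * [p*1.188442 + (1-p)*6.019154] = 3.694103

Answer: Price = V(0,0) = 3.6941


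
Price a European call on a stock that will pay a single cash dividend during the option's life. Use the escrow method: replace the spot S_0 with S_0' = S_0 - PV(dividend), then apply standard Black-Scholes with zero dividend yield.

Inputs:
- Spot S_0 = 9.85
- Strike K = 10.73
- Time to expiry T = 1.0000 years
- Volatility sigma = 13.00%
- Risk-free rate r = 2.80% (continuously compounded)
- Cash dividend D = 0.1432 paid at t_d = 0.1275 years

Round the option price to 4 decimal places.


PV(D) = D * exp(-r * t_d) = 0.1432 * 0.99643636 = 0.14268969
S_0' = S_0 - PV(D) = 9.8500 - 0.14268969 = 9.70731031
d1 = (ln(S_0'/K) + (r + sigma^2/2)*T) / (sigma*sqrt(T)) = -0.49011011
d2 = d1 - sigma*sqrt(T) = -0.62011011
exp(-rT) = 0.97238837
N(d1) = 0.31202799; N(d2) = 0.26759265
C = S_0' * N(d1) - K * exp(-rT) * N(d2) = 9.70731031 * 0.31202799 - 10.7300 * 0.97238837 * 0.26759265 = 0.2370

Answer: Price = 0.2370


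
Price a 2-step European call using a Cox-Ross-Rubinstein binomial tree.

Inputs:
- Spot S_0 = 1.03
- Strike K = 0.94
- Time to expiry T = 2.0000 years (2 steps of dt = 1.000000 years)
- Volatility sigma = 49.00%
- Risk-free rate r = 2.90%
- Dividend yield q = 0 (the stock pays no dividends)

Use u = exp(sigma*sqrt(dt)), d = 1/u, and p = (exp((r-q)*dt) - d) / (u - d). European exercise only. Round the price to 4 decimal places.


Answer: Price = V(0,0) = 0.3255

Derivation:
dt = T/N = 1.000000
u = exp(sigma*sqrt(dt)) = 1.632316; d = 1/u = 0.612626
p = (exp((r-q)*dt) - d) / (u - d) = 0.408750
Discount per step: exp(-r*dt) = 0.971416
Stock lattice S(k, i) with i counting down-moves:
  k=0: S(0,0) = 1.0300
  k=1: S(1,0) = 1.6813; S(1,1) = 0.6310
  k=2: S(2,0) = 2.7444; S(2,1) = 1.0300; S(2,2) = 0.3866
Terminal payoffs V(N, i) = max(S_T - K, 0):
  V(2,0) = 1.804390; V(2,1) = 0.090000; V(2,2) = 0.000000
Backward induction: V(k, i) = exp(-r*dt) * [p * V(k+1, i) + (1-p) * V(k+1, i+1)].
  V(1,0) = exp(-r*dt) * [p*1.804390 + (1-p)*0.090000] = 0.768154
  V(1,1) = exp(-r*dt) * [p*0.090000 + (1-p)*0.000000] = 0.035736
  V(0,0) = exp(-r*dt) * [p*0.768154 + (1-p)*0.035736] = 0.325533


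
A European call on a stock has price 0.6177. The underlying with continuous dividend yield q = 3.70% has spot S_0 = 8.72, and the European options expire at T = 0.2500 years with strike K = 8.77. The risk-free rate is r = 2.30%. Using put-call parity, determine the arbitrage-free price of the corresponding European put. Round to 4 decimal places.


Put-call parity: C - P = S_0 * exp(-qT) - K * exp(-rT).
S_0 * exp(-qT) = 8.7200 * 0.99079265 = 8.63971190
K * exp(-rT) = 8.7700 * 0.99426650 = 8.71971720
P = C - S*exp(-qT) + K*exp(-rT)
P = 0.6177 - 8.63971190 + 8.71971720 = 0.6977

Answer: Put price = 0.6977


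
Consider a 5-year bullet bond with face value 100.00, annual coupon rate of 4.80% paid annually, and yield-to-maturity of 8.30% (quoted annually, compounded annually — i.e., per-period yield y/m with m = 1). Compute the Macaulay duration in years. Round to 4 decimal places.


Answer: Macaulay duration = 4.5234 years

Derivation:
Coupon per period c = face * coupon_rate / m = 4.800000
Periods per year m = 1; per-period yield y/m = 0.083000
Number of cashflows N = 5
Cashflows (t years, CF_t, discount factor 1/(1+y/m)^(m*t), PV):
  t = 1.0000: CF_t = 4.800000, DF = 0.923361, PV = 4.432133
  t = 2.0000: CF_t = 4.800000, DF = 0.852596, PV = 4.092459
  t = 3.0000: CF_t = 4.800000, DF = 0.787254, PV = 3.778817
  t = 4.0000: CF_t = 4.800000, DF = 0.726919, PV = 3.489212
  t = 5.0000: CF_t = 104.800000, DF = 0.671209, PV = 70.342694
Price P = sum_t PV_t = 86.135316
Macaulay numerator sum_t t * PV_t:
  t * PV_t at t = 1.0000: 4.432133
  t * PV_t at t = 2.0000: 8.184918
  t * PV_t at t = 3.0000: 11.336451
  t * PV_t at t = 4.0000: 13.956850
  t * PV_t at t = 5.0000: 351.713472
Macaulay duration D = (sum_t t * PV_t) / P = 389.623824 / 86.135316 = 4.523392


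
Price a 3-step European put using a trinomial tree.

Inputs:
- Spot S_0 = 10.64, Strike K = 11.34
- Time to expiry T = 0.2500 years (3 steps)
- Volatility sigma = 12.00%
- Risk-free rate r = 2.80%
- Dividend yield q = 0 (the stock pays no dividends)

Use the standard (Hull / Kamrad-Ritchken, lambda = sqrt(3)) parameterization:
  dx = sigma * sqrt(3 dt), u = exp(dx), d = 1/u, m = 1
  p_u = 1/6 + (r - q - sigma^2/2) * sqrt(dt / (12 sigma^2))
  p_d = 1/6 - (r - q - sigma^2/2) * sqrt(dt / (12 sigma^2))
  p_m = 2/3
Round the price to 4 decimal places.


dt = T/N = 0.083333; dx = sigma*sqrt(3*dt) = 0.060000
u = exp(dx) = 1.061837; d = 1/u = 0.941765
p_u = 0.181111, p_m = 0.666667, p_d = 0.152222
Discount per step: exp(-r*dt) = 0.997669
Stock lattice S(k, j) with j the centered position index:
  k=0: S(0,+0) = 10.6400
  k=1: S(1,-1) = 10.0204; S(1,+0) = 10.6400; S(1,+1) = 11.2979
  k=2: S(2,-2) = 9.4368; S(2,-1) = 10.0204; S(2,+0) = 10.6400; S(2,+1) = 11.2979; S(2,+2) = 11.9966
  k=3: S(3,-3) = 8.8873; S(3,-2) = 9.4368; S(3,-1) = 10.0204; S(3,+0) = 10.6400; S(3,+1) = 11.2979; S(3,+2) = 11.9966; S(3,+3) = 12.7384
Terminal payoffs V(N, j) = max(K - S_T, 0):
  V(3,-3) = 2.452725; V(3,-2) = 1.903167; V(3,-1) = 1.319625; V(3,+0) = 0.700000; V(3,+1) = 0.042059; V(3,+2) = 0.000000; V(3,+3) = 0.000000
Backward induction: V(k, j) = exp(-r*dt) * [p_u * V(k+1, j+1) + p_m * V(k+1, j) + p_d * V(k+1, j-1)]
  V(2,-2) = exp(-r*dt) * [p_u*1.319625 + p_m*1.903167 + p_d*2.452725] = 1.876752
  V(2,-1) = exp(-r*dt) * [p_u*0.700000 + p_m*1.319625 + p_d*1.903167] = 1.293211
  V(2,+0) = exp(-r*dt) * [p_u*0.042059 + p_m*0.700000 + p_d*1.319625] = 0.673587
  V(2,+1) = exp(-r*dt) * [p_u*0.000000 + p_m*0.042059 + p_d*0.700000] = 0.134281
  V(2,+2) = exp(-r*dt) * [p_u*0.000000 + p_m*0.000000 + p_d*0.042059] = 0.006387
  V(1,-1) = exp(-r*dt) * [p_u*0.673587 + p_m*1.293211 + p_d*1.876752] = 1.266859
  V(1,+0) = exp(-r*dt) * [p_u*0.134281 + p_m*0.673587 + p_d*1.293211] = 0.668671
  V(1,+1) = exp(-r*dt) * [p_u*0.006387 + p_m*0.134281 + p_d*0.673587] = 0.192762
  V(0,+0) = exp(-r*dt) * [p_u*0.192762 + p_m*0.668671 + p_d*1.266859] = 0.671966

Answer: Price = V(0,0) = 0.6720


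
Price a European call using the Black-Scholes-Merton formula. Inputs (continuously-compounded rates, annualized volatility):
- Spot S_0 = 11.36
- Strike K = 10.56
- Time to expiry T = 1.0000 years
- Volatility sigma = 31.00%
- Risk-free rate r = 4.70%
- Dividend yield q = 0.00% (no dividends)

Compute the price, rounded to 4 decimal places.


Answer: Price = 2.0594

Derivation:
d1 = (ln(S/K) + (r - q + 0.5*sigma^2) * T) / (sigma * sqrt(T)) = 0.54217785
d2 = d1 - sigma * sqrt(T) = 0.23217785
exp(-rT) = 0.95408740; exp(-qT) = 1.00000000
C = S_0 * exp(-qT) * N(d1) - K * exp(-rT) * N(d2)
N(d1) = 0.70615201; N(d2) = 0.59180006
C = 11.3600 * 1.00000000 * 0.70615201 - 10.5600 * 0.95408740 * 0.59180006 = 2.0594


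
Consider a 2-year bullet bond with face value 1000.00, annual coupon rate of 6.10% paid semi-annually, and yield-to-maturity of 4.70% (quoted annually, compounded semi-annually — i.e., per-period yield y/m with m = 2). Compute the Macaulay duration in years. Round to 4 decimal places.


Answer: Macaulay duration = 1.9142 years

Derivation:
Coupon per period c = face * coupon_rate / m = 30.500000
Periods per year m = 2; per-period yield y/m = 0.023500
Number of cashflows N = 4
Cashflows (t years, CF_t, discount factor 1/(1+y/m)^(m*t), PV):
  t = 0.5000: CF_t = 30.500000, DF = 0.977040, PV = 29.799707
  t = 1.0000: CF_t = 30.500000, DF = 0.954606, PV = 29.115493
  t = 1.5000: CF_t = 30.500000, DF = 0.932688, PV = 28.446989
  t = 2.0000: CF_t = 1030.500000, DF = 0.911273, PV = 939.067063
Price P = sum_t PV_t = 1026.429251
Macaulay numerator sum_t t * PV_t:
  t * PV_t at t = 0.5000: 14.899853
  t * PV_t at t = 1.0000: 29.115493
  t * PV_t at t = 1.5000: 42.670483
  t * PV_t at t = 2.0000: 1878.134125
Macaulay duration D = (sum_t t * PV_t) / P = 1964.819954 / 1026.429251 = 1.914228


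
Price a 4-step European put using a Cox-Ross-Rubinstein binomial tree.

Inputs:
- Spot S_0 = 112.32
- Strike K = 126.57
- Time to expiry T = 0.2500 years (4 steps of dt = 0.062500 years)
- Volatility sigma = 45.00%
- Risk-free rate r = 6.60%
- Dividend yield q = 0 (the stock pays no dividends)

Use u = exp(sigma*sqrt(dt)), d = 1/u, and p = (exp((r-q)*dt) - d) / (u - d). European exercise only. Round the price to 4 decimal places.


dt = T/N = 0.062500
u = exp(sigma*sqrt(dt)) = 1.119072; d = 1/u = 0.893597
p = (exp((r-q)*dt) - d) / (u - d) = 0.490237
Discount per step: exp(-r*dt) = 0.995883
Stock lattice S(k, i) with i counting down-moves:
  k=0: S(0,0) = 112.3200
  k=1: S(1,0) = 125.6942; S(1,1) = 100.3689
  k=2: S(2,0) = 140.6609; S(2,1) = 112.3200; S(2,2) = 89.6893
  k=3: S(3,0) = 157.4097; S(3,1) = 125.6942; S(3,2) = 100.3689; S(3,3) = 80.1462
  k=4: S(4,0) = 176.1528; S(4,1) = 140.6609; S(4,2) = 112.3200; S(4,3) = 89.6893; S(4,4) = 71.6184
Terminal payoffs V(N, i) = max(K - S_T, 0):
  V(4,0) = 0.000000; V(4,1) = 0.000000; V(4,2) = 14.250000; V(4,3) = 36.880658; V(4,4) = 54.951606
Backward induction: V(k, i) = exp(-r*dt) * [p * V(k+1, i) + (1-p) * V(k+1, i+1)].
  V(3,0) = exp(-r*dt) * [p*0.000000 + (1-p)*0.000000] = 0.000000
  V(3,1) = exp(-r*dt) * [p*0.000000 + (1-p)*14.250000] = 7.234218
  V(3,2) = exp(-r*dt) * [p*14.250000 + (1-p)*36.880658] = 25.680120
  V(3,3) = exp(-r*dt) * [p*36.880658 + (1-p)*54.951606] = 45.902816
  V(2,0) = exp(-r*dt) * [p*0.000000 + (1-p)*7.234218] = 3.672555
  V(2,1) = exp(-r*dt) * [p*7.234218 + (1-p)*25.680120] = 16.568767
  V(2,2) = exp(-r*dt) * [p*25.680120 + (1-p)*45.902816] = 35.840751
  V(1,0) = exp(-r*dt) * [p*3.672555 + (1-p)*16.568767] = 10.204385
  V(1,1) = exp(-r*dt) * [p*16.568767 + (1-p)*35.840751] = 26.284262
  V(0,0) = exp(-r*dt) * [p*10.204385 + (1-p)*26.284262] = 18.325560

Answer: Price = V(0,0) = 18.3256


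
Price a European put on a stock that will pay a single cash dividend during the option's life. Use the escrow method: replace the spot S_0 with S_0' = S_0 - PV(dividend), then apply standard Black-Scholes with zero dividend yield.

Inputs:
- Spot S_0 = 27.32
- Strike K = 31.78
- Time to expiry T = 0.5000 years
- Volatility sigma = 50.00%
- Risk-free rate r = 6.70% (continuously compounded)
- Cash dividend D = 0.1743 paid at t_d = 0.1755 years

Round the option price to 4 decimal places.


PV(D) = D * exp(-r * t_d) = 0.1743 * 0.98831036 = 0.17226250
S_0' = S_0 - PV(D) = 27.3200 - 0.17226250 = 27.14773750
d1 = (ln(S_0'/K) + (r + sigma^2/2)*T) / (sigma*sqrt(T)) = -0.17407117
d2 = d1 - sigma*sqrt(T) = -0.52762456
exp(-rT) = 0.96705491
N(-d1) = 0.56909523; N(-d2) = 0.70112003
P = K * exp(-rT) * N(-d2) - S_0' * N(-d1) = 31.7800 * 0.96705491 * 0.70112003 - 27.14773750 * 0.56909523 = 6.0979

Answer: Price = 6.0979


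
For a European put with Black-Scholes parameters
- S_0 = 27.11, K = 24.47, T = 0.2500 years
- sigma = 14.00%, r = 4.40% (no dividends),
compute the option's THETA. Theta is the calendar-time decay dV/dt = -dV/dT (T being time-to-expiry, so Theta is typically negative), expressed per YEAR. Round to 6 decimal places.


d1 = 1.6557826579; d2 = 1.5857826579
phi(d1) = 0.1012921221; exp(-qT) = 1.0000000000; exp(-rT) = 0.9890602788
Theta = -S*exp(-qT)*phi(d1)*sigma/(2*sqrt(T)) + r*K*exp(-rT)*N(-d2) - q*S*exp(-qT)*N(-d1)
N(-d1) = 0.0488829205; N(-d2) = 0.0563943105; sqrt(T) = 0.5000000000
Term 1 = -27.1100 * 1.0000000000 * 0.1012921221 * 0.1400 / (2 * 0.5000000000) = -0.3844441202
Term 2 = 0.0440 * 24.4700 * 0.9890602788 * 0.0563943105 = 0.0600543814
Term 3 = 0 (no dividend yield, q = 0)
Theta = -0.3844441202 + (0.0600543814) + (0.0000000000) = -0.324390

Answer: Theta = -0.324390


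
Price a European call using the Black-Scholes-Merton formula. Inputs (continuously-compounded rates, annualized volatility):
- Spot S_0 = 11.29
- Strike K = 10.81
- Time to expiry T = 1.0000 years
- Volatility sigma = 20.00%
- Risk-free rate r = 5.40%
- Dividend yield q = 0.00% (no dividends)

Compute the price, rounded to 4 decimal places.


d1 = (ln(S/K) + (r - q + 0.5*sigma^2) * T) / (sigma * sqrt(T)) = 0.58722873
d2 = d1 - sigma * sqrt(T) = 0.38722873
exp(-rT) = 0.94743211; exp(-qT) = 1.00000000
C = S_0 * exp(-qT) * N(d1) - K * exp(-rT) * N(d2)
N(d1) = 0.72147495; N(d2) = 0.65070656
C = 11.2900 * 1.00000000 * 0.72147495 - 10.8100 * 0.94743211 * 0.65070656 = 1.4811

Answer: Price = 1.4811


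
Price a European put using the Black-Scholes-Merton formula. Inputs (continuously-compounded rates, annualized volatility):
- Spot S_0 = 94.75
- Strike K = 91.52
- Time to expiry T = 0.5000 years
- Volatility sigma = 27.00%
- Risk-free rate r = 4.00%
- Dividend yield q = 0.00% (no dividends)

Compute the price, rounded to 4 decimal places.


d1 = (ln(S/K) + (r - q + 0.5*sigma^2) * T) / (sigma * sqrt(T)) = 0.38188646
d2 = d1 - sigma * sqrt(T) = 0.19096763
exp(-rT) = 0.98019867; exp(-qT) = 1.00000000
P = K * exp(-rT) * N(-d2) - S_0 * exp(-qT) * N(-d1)
N(-d1) = 0.35127279; N(-d2) = 0.42427548
P = 91.5200 * 0.98019867 * 0.42427548 - 94.7500 * 1.00000000 * 0.35127279 = 4.7777

Answer: Price = 4.7777


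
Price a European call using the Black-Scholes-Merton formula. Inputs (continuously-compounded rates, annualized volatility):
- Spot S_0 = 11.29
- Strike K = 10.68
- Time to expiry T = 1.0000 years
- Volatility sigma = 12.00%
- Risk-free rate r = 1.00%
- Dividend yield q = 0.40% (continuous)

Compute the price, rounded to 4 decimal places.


Answer: Price = 0.9246

Derivation:
d1 = (ln(S/K) + (r - q + 0.5*sigma^2) * T) / (sigma * sqrt(T)) = 0.57287121
d2 = d1 - sigma * sqrt(T) = 0.45287121
exp(-rT) = 0.99004983; exp(-qT) = 0.99600799
C = S_0 * exp(-qT) * N(d1) - K * exp(-rT) * N(d2)
N(d1) = 0.71663405; N(d2) = 0.67467926
C = 11.2900 * 0.99600799 * 0.71663405 - 10.6800 * 0.99004983 * 0.67467926 = 0.9246


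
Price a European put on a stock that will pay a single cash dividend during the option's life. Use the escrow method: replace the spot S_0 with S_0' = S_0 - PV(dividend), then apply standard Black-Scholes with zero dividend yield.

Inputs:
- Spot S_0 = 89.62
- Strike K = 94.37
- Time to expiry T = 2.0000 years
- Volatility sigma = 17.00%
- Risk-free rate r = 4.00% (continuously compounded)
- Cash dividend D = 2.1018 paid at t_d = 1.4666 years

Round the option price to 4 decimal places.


Answer: Price = 8.1012

Derivation:
PV(D) = D * exp(-r * t_d) = 2.1018 * 0.94302357 = 1.98204694
S_0' = S_0 - PV(D) = 89.6200 - 1.98204694 = 87.63795306
d1 = (ln(S_0'/K) + (r + sigma^2/2)*T) / (sigma*sqrt(T)) = 0.14512715
d2 = d1 - sigma*sqrt(T) = -0.09528916
exp(-rT) = 0.92311635
N(-d1) = 0.44230524; N(-d2) = 0.53795742
P = K * exp(-rT) * N(-d2) - S_0' * N(-d1) = 94.3700 * 0.92311635 * 0.53795742 - 87.63795306 * 0.44230524 = 8.1012


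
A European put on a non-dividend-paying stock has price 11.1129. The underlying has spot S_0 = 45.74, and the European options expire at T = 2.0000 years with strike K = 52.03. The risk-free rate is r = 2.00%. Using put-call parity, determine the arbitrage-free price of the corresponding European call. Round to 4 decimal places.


Answer: Call price = 6.8630

Derivation:
Put-call parity: C - P = S_0 * exp(-qT) - K * exp(-rT).
S_0 * exp(-qT) = 45.7400 * 1.00000000 = 45.74000000
K * exp(-rT) = 52.0300 * 0.96078944 = 49.98987452
C = P + S*exp(-qT) - K*exp(-rT)
C = 11.1129 + 45.74000000 - 49.98987452 = 6.8630


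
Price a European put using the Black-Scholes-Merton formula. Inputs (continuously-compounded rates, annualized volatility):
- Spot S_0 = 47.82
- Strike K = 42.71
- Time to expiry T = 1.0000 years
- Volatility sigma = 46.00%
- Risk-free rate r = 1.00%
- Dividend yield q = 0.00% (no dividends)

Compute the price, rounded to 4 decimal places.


Answer: Price = 5.7137

Derivation:
d1 = (ln(S/K) + (r - q + 0.5*sigma^2) * T) / (sigma * sqrt(T)) = 0.49741495
d2 = d1 - sigma * sqrt(T) = 0.03741495
exp(-rT) = 0.99004983; exp(-qT) = 1.00000000
P = K * exp(-rT) * N(-d2) - S_0 * exp(-qT) * N(-d1)
N(-d1) = 0.30944823; N(-d2) = 0.48507708
P = 42.7100 * 0.99004983 * 0.48507708 - 47.8200 * 1.00000000 * 0.30944823 = 5.7137
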